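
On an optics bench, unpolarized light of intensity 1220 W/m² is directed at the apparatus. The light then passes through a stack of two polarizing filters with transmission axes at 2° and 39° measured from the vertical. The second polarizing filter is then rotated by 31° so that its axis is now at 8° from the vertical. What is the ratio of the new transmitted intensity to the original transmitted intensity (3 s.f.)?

Before rotation:
Unpolarized light through the first polarizer → I₁ = ½ I₀, now polarized at 2°.
I₂ = I₁ cos²(39° − 2°) = 0.5 I₀ · cos²(37°) = 0.3189 I₀.
After rotation:
Unpolarized light through the first polarizer → I₁ = ½ I₀, now polarized at 2°.
I₂ = I₁ cos²(8° − 2°) = 0.5 I₀ · cos²(6°) = 0.4945 I₀.
Ratio = 0.4945 / 0.3189 = 1.551.

I_new/I_old ≈ 1.55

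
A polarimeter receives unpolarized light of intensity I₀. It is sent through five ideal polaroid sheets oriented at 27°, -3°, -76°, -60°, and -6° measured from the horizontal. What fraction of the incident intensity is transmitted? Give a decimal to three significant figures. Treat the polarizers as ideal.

≈ 0.0102 I₀

Unpolarized light through the first polarizer → I₁ = ½ I₀, now polarized at 27°.
I₂ = I₁ cos²(-3° − 27°) = 0.5 I₀ · cos²(30°) = 0.375 I₀.
I₃ = I₂ cos²(-76° + 3°) = 0.375 I₀ · cos²(73°) = 0.03206 I₀.
I₄ = I₃ cos²(-60° + 76°) = 0.03206 I₀ · cos²(16°) = 0.02962 I₀.
I₅ = I₄ cos²(-6° + 60°) = 0.02962 I₀ · cos²(54°) = 0.01023 I₀.
Transmitted fraction = 0.01023.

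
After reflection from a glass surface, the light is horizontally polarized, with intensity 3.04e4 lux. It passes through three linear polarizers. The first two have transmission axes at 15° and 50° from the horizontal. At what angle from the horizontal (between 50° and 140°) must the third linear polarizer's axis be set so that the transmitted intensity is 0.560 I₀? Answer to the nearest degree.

By Malus's law, I₁ = I₀ cos²(15° − 0°) = I₀ cos²(15°) = 0.933 I₀.
I₂ = I₁ cos²(50° − 15°) = 0.933 I₀ · cos²(35°) = 0.6261 I₀.
Need I₃/I₀ = 0.56, so cos²(θ − 50°) = 0.56 / 0.6261 = 0.8945.
θ − 50° = arccos(√0.8945) = 19.0°, giving θ ≈ 50 + 19.0 = 69.0°.

θ ≈ 69°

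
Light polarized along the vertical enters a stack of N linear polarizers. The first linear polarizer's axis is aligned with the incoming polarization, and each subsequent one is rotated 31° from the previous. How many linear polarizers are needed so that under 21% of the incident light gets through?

N = 7

First polarizer is aligned with the polarization: full transmission.
Each further stage multiplies by cos²(31°) = 0.7347.
After N polarizers: T = 0.7347^(N−1). Require T < 0.21 ⇒ N−1 > ln(0.21)/ln(0.7347) = 5.06, so N−1 ≥ 6 and N = 7.
Check: N=7 gives T = 0.1573 < 0.21; N=6 gives T = 0.2141.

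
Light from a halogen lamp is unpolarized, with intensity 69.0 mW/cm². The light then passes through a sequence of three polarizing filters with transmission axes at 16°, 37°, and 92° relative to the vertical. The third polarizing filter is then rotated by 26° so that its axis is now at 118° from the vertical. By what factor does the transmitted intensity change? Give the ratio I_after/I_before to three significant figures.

I_new/I_old ≈ 0.0744

Before rotation:
Unpolarized light through the first polarizer → I₁ = ½ I₀, now polarized at 16°.
I₂ = I₁ cos²(37° − 16°) = 0.5 I₀ · cos²(21°) = 0.4358 I₀.
I₃ = I₂ cos²(92° − 37°) = 0.4358 I₀ · cos²(55°) = 0.1434 I₀.
After rotation:
Unpolarized light through the first polarizer → I₁ = ½ I₀, now polarized at 16°.
I₂ = I₁ cos²(37° − 16°) = 0.5 I₀ · cos²(21°) = 0.4358 I₀.
I₃ = I₂ cos²(118° − 37°) = 0.4358 I₀ · cos²(81°) = 0.01066 I₀.
Ratio = 0.01066 / 0.1434 = 0.07438.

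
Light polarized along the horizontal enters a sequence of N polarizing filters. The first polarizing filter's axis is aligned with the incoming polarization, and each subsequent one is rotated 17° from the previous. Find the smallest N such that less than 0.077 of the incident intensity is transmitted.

First polarizer is aligned with the polarization: full transmission.
Each further stage multiplies by cos²(17°) = 0.9145.
After N polarizers: T = 0.9145^(N−1). Require T < 0.077 ⇒ N−1 > ln(0.077)/ln(0.9145) = 28.69, so N−1 ≥ 29 and N = 30.
Check: N=30 gives T = 0.07492 < 0.077; N=29 gives T = 0.08192.

N = 30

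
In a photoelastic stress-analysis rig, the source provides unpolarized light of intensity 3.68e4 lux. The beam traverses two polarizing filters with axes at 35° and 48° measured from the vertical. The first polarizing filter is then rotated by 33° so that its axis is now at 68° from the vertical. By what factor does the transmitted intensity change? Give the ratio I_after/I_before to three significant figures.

I_new/I_old ≈ 0.930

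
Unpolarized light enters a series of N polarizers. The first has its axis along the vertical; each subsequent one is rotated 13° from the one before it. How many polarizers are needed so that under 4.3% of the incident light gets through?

First polarizer halves the unpolarized light: factor 1/2.
Each further stage multiplies by cos²(13°) = 0.9494.
After N polarizers: T = 0.5·0.9494^(N−1). Require T < 0.043 ⇒ N−1 > ln(0.043/0.5)/ln(0.9494) = 47.25, so N−1 ≥ 48 and N = 49.
Check: N=49 gives T = 0.04135 < 0.043; N=48 gives T = 0.04355.

N = 49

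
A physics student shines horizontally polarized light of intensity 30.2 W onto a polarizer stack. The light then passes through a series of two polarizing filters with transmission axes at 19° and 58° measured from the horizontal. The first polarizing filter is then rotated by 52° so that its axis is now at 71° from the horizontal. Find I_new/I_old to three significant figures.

I_new/I_old ≈ 0.186

Before rotation:
I₁ = I₀ cos²(19° − 0°) = I₀ cos²(19°) = 0.894 I₀.
I₂ = I₁ cos²(58° − 19°) = 0.894 I₀ · cos²(39°) = 0.5399 I₀.
After rotation:
I₁ = I₀ cos²(71° − 0°) = I₀ cos²(71°) = 0.106 I₀.
I₂ = I₁ cos²(58° − 71°) = 0.106 I₀ · cos²(13°) = 0.1006 I₀.
Ratio = 0.1006 / 0.5399 = 0.1864.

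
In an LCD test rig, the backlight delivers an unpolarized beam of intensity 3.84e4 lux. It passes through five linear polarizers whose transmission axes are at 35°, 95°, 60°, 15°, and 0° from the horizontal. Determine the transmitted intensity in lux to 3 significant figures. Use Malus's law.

I ≈ 1500 lux

Unpolarized light through the first polarizer → I₁ = 3.84e4 lux/2 = 1.92e+04 lux, polarized at 35°.
I₂ = I₁ · cos²(60°) = 1.92e+04 · 0.25 = 4800 lux.
I₃ = I₂ · cos²(35°) = 4800 · 0.671 = 3221 lux.
I₄ = I₃ · cos²(45°) = 3221 · 0.5 = 1610 lux.
I₅ = I₄ · cos²(15°) = 1610 · 0.933 = 1503 lux.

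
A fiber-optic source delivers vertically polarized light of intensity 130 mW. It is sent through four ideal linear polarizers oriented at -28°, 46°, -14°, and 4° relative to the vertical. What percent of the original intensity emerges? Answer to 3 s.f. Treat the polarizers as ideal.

≈ 1.34%

By Malus's law, I₁ = 130 mW · cos²(28°) = 101.3 mW.
I₂ = I₁ · cos²(74°) = 101.3 · 0.07598 = 7.7 mW.
I₃ = I₂ · cos²(60°) = 7.7 · 0.25 = 1.925 mW.
I₄ = I₃ · cos²(18°) = 1.925 · 0.9045 = 1.741 mW.
That is 1.339% of the incident intensity.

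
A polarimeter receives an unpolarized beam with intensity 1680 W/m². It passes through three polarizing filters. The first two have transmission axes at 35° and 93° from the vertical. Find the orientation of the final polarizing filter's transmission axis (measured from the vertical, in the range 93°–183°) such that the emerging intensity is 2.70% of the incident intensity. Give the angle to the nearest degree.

θ ≈ 157°

Unpolarized light through the first polarizer → I₁ = ½ I₀, now polarized at 35°.
I₂ = I₁ cos²(93° − 35°) = 0.5 I₀ · cos²(58°) = 0.1404 I₀.
Need I₃/I₀ = 0.027, so cos²(θ − 93°) = 0.027 / 0.1404 = 0.1923.
θ − 93° = arccos(√0.1923) = 64.0°, giving θ ≈ 93 + 64.0 = 157.0°.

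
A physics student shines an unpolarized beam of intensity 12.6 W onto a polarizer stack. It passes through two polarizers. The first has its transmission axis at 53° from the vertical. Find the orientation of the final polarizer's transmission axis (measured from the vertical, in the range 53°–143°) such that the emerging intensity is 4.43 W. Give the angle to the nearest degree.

θ ≈ 86°

Unpolarized light through the first polarizer → I₁ = ½ I₀, now polarized at 53°.
Target fraction: 4.43 / 12.6 W = 0.3516 of I₀.
Need I₂/I₀ = 0.3516, so cos²(θ − 53°) = 0.3516 / 0.5 = 0.7032.
θ − 53° = arccos(√0.7032) = 33.0°, giving θ ≈ 53 + 33.0 = 86.0°.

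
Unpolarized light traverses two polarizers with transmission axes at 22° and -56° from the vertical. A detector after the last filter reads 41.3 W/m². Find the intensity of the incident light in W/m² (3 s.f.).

I₀ ≈ 1910 W/m²

Unpolarized light through the first polarizer → I₁ = ½ I₀, now polarized at 22°.
I₂ = I₁ cos²(-56° − 22°) = 0.5 I₀ · cos²(78°) = 0.02161 I₀.
So 41.3 W/m² = 0.02161 I₀, giving I₀ = 41.3/0.02161 = 1911 W/m².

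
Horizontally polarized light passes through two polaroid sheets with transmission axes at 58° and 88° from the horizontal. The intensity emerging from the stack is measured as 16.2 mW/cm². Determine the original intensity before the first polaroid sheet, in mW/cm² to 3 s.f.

I₀ ≈ 76.9 mW/cm²

I₁ = I₀ cos²(58° − 0°) = I₀ cos²(58°) = 0.2808 I₀.
I₂ = I₁ cos²(88° − 58°) = 0.2808 I₀ · cos²(30°) = 0.2106 I₀.
So 16.2 mW/cm² = 0.2106 I₀, giving I₀ = 16.2/0.2106 = 76.92 mW/cm².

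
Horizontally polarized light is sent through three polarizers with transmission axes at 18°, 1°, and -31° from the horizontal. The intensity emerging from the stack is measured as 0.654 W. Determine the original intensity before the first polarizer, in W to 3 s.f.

I₀ ≈ 1.10 W

I₁ = I₀ cos²(18° − 0°) = I₀ cos²(18°) = 0.9045 I₀.
I₂ = I₁ cos²(1° − 18°) = 0.9045 I₀ · cos²(17°) = 0.8272 I₀.
I₃ = I₂ cos²(-31° − 1°) = 0.8272 I₀ · cos²(32°) = 0.5949 I₀.
So 0.654 W = 0.5949 I₀, giving I₀ = 0.654/0.5949 = 1.099 W.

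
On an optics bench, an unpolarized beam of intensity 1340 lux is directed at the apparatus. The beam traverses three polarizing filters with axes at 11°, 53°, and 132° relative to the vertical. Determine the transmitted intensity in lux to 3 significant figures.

Unpolarized light through the first polarizer → I₁ = 1340 lux/2 = 670 lux, polarized at 11°.
I₂ = I₁ · cos²(42°) = 670 · 0.5523 = 370 lux.
I₃ = I₂ · cos²(79°) = 370 · 0.03641 = 13.47 lux.

I ≈ 13.5 lux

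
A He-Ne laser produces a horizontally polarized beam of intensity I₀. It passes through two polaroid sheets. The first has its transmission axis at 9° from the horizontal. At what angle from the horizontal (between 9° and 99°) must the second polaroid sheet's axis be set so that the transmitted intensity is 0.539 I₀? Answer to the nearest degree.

θ ≈ 51°

I₁ = I₀ cos²(9° − 0°) = I₀ cos²(9°) = 0.9755 I₀.
Need I₂/I₀ = 0.539, so cos²(θ − 9°) = 0.539 / 0.9755 = 0.5525.
θ − 9° = arccos(√0.5525) = 42.0°, giving θ ≈ 9 + 42.0 = 51.0°.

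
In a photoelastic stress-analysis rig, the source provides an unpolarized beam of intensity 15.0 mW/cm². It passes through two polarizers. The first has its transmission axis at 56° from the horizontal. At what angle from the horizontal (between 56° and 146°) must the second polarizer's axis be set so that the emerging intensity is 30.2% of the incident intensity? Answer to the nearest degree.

Unpolarized light through the first polarizer → I₁ = ½ I₀, now polarized at 56°.
Need I₂/I₀ = 0.302, so cos²(θ − 56°) = 0.302 / 0.5 = 0.604.
θ − 56° = arccos(√0.604) = 39.0°, giving θ ≈ 56 + 39.0 = 95.0°.

θ ≈ 95°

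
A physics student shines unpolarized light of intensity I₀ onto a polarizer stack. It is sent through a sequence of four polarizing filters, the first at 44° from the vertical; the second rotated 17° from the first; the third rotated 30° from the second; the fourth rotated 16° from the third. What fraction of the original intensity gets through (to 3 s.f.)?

≈ 0.317 I₀

Unpolarized light through the first polarizer → I₁ = ½ I₀, now polarized at 44°.
I₂ = I₁ cos²(17°) = 0.5 · 0.9145 I₀ = 0.4573 I₀.
I₃ = I₂ cos²(30°) = 0.4573 · 0.75 I₀ = 0.3429 I₀.
I₄ = I₃ cos²(16°) = 0.3429 · 0.924 I₀ = 0.3169 I₀.
Transmitted fraction = 0.3169.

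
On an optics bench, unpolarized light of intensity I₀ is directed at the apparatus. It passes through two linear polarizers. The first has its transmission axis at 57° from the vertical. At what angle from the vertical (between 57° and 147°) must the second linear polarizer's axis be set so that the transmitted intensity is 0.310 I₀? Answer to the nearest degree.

Unpolarized light through the first polarizer → I₁ = ½ I₀, now polarized at 57°.
Need I₂/I₀ = 0.31, so cos²(θ − 57°) = 0.31 / 0.5 = 0.62.
θ − 57° = arccos(√0.62) = 38.1°, giving θ ≈ 57 + 38.1 = 95.1°.

θ ≈ 95°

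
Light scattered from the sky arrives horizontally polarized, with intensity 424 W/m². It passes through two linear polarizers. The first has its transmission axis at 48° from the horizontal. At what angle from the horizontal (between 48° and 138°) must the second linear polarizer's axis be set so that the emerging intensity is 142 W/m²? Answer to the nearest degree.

θ ≈ 78°

By Malus's law, I₁ = I₀ cos²(48° − 0°) = I₀ cos²(48°) = 0.4477 I₀.
Target fraction: 142 / 424 W/m² = 0.3349 of I₀.
Need I₂/I₀ = 0.3349, so cos²(θ − 48°) = 0.3349 / 0.4477 = 0.748.
θ − 48° = arccos(√0.748) = 30.1°, giving θ ≈ 48 + 30.1 = 78.1°.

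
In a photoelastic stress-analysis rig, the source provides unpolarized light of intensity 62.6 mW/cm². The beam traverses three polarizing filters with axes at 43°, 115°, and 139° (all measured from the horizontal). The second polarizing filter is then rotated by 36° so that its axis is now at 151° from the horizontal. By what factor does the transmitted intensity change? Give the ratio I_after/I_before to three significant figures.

Before rotation:
Unpolarized light through the first polarizer → I₁ = ½ I₀, now polarized at 43°.
I₂ = I₁ cos²(115° − 43°) = 0.5 I₀ · cos²(72°) = 0.04775 I₀.
I₃ = I₂ cos²(139° − 115°) = 0.04775 I₀ · cos²(24°) = 0.03985 I₀.
After rotation:
Unpolarized light through the first polarizer → I₁ = ½ I₀, now polarized at 43°.
Angle between axes 1 and 2: 72°. I₂ = 0.5 I₀ · cos²(72°) = 0.04775 I₀.
I₃ = I₂ cos²(139° − 151°) = 0.04775 I₀ · cos²(12°) = 0.04568 I₀.
Ratio = 0.04568 / 0.03985 = 1.146.

I_new/I_old ≈ 1.15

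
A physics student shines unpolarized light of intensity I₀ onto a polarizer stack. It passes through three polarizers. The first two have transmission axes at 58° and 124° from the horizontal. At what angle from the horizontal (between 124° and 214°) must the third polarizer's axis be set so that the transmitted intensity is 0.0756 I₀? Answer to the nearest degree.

θ ≈ 141°

Unpolarized light through the first polarizer → I₁ = ½ I₀, now polarized at 58°.
I₂ = I₁ cos²(124° − 58°) = 0.5 I₀ · cos²(66°) = 0.08272 I₀.
Need I₃/I₀ = 0.0756, so cos²(θ − 124°) = 0.0756 / 0.08272 = 0.914.
θ − 124° = arccos(√0.914) = 17.1°, giving θ ≈ 124 + 17.1 = 141.1°.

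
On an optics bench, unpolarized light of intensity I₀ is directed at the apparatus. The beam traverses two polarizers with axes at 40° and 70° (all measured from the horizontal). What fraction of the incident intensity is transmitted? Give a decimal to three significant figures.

≈ 0.375 I₀

Unpolarized light through the first polarizer → I₁ = ½ I₀, now polarized at 40°.
I₂ = I₁ cos²(70° − 40°) = 0.5 I₀ · cos²(30°) = 0.375 I₀.
Transmitted fraction = 0.375.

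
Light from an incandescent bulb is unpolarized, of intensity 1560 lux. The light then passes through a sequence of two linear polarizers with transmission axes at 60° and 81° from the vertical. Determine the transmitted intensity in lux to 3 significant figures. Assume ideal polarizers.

I ≈ 680 lux

Unpolarized light through the first polarizer → I₁ = 1560 lux/2 = 780 lux, polarized at 60°.
I₂ = I₁ · cos²(21°) = 780 · 0.8716 = 679.8 lux.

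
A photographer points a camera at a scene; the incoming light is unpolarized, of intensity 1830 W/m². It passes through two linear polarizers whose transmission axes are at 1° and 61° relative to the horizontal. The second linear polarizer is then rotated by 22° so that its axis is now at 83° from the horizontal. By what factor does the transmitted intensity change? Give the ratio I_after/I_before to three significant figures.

Before rotation:
Unpolarized light through the first polarizer → I₁ = ½ I₀, now polarized at 1°.
I₂ = I₁ cos²(61° − 1°) = 0.5 I₀ · cos²(60°) = 0.125 I₀.
After rotation:
Unpolarized light through the first polarizer → I₁ = ½ I₀, now polarized at 1°.
I₂ = I₁ cos²(83° − 1°) = 0.5 I₀ · cos²(82°) = 0.009685 I₀.
Ratio = 0.009685 / 0.125 = 0.07748.

I_new/I_old ≈ 0.0775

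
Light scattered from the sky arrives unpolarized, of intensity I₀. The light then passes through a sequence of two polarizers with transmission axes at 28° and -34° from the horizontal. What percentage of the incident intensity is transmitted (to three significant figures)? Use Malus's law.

Unpolarized light through the first polarizer → I₁ = ½ I₀, now polarized at 28°.
I₂ = I₁ cos²(-34° − 28°) = 0.5 I₀ · cos²(62°) = 0.1102 I₀.
That is 11.02% of the incident intensity.

≈ 11.0%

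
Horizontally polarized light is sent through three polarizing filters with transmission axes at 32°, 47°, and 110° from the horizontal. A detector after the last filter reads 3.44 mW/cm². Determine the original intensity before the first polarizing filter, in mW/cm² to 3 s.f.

I₁ = I₀ cos²(32° − 0°) = I₀ cos²(32°) = 0.7192 I₀.
I₂ = I₁ cos²(47° − 32°) = 0.7192 I₀ · cos²(15°) = 0.671 I₀.
I₃ = I₂ cos²(110° − 47°) = 0.671 I₀ · cos²(63°) = 0.1383 I₀.
So 3.44 mW/cm² = 0.1383 I₀, giving I₀ = 3.44/0.1383 = 24.87 mW/cm².

I₀ ≈ 24.9 mW/cm²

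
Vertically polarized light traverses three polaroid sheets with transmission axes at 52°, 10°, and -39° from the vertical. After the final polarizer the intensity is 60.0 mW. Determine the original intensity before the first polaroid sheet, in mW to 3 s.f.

By Malus's law, I₁ = I₀ cos²(52° − 0°) = I₀ cos²(52°) = 0.379 I₀.
I₂ = I₁ cos²(10° − 52°) = 0.379 I₀ · cos²(42°) = 0.2093 I₀.
I₃ = I₂ cos²(-39° − 10°) = 0.2093 I₀ · cos²(49°) = 0.0901 I₀.
So 60.0 mW = 0.0901 I₀, giving I₀ = 60.0/0.0901 = 665.9 mW.

I₀ ≈ 666 mW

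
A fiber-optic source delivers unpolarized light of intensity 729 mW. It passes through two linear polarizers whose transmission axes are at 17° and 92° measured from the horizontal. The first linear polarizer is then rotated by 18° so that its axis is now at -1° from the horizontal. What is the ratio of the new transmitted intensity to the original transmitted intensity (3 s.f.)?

I_new/I_old ≈ 0.0409

Before rotation:
Unpolarized light through the first polarizer → I₁ = ½ I₀, now polarized at 17°.
I₂ = I₁ cos²(92° − 17°) = 0.5 I₀ · cos²(75°) = 0.03349 I₀.
After rotation:
Unpolarized light through the first polarizer → I₁ = ½ I₀, now polarized at -1°.
Angle between axes 1 and 2: 87°. I₂ = 0.5 I₀ · cos²(87°) = 0.00137 I₀.
Ratio = 0.00137 / 0.03349 = 0.04089.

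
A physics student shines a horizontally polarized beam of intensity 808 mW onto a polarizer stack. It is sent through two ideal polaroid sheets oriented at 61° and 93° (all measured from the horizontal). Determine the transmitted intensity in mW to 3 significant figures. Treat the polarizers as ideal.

I ≈ 137 mW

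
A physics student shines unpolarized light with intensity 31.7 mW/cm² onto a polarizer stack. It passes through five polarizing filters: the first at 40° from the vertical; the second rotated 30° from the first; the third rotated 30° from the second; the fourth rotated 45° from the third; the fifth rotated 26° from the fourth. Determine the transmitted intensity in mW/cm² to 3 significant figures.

I ≈ 3.60 mW/cm²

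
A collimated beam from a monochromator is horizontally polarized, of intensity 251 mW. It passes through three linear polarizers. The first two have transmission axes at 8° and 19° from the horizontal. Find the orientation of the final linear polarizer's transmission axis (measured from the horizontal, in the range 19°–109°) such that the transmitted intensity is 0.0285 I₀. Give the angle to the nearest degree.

I₁ = I₀ cos²(8° − 0°) = I₀ cos²(8°) = 0.9806 I₀.
I₂ = I₁ cos²(19° − 8°) = 0.9806 I₀ · cos²(11°) = 0.9449 I₀.
Need I₃/I₀ = 0.0285, so cos²(θ − 19°) = 0.0285 / 0.9449 = 0.03016.
θ − 19° = arccos(√0.03016) = 80.0°, giving θ ≈ 19 + 80.0 = 99.0°.

θ ≈ 99°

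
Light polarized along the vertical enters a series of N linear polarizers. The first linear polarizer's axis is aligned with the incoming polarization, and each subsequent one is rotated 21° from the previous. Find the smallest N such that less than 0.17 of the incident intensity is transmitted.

N = 14

First polarizer is aligned with the polarization: full transmission.
Each further stage multiplies by cos²(21°) = 0.8716.
After N polarizers: T = 0.8716^(N−1). Require T < 0.17 ⇒ N−1 > ln(0.17)/ln(0.8716) = 12.89, so N−1 ≥ 13 and N = 14.
Check: N=14 gives T = 0.1675 < 0.17; N=13 gives T = 0.1922.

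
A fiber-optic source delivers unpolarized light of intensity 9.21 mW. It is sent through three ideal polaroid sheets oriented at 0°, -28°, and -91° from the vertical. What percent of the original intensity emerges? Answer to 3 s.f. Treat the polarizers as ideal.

Unpolarized light through the first polarizer → I₁ = 9.21 mW/2 = 4.605 mW, polarized at 0°.
I₂ = I₁ · cos²(28°) = 4.605 · 0.7796 = 3.59 mW.
I₃ = I₂ · cos²(63°) = 3.59 · 0.2061 = 0.7399 mW.
That is 8.034% of the incident intensity.

≈ 8.03%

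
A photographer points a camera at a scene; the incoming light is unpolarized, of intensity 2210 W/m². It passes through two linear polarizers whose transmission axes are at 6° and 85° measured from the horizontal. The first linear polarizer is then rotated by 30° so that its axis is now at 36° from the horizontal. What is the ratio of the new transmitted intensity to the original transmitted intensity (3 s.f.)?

I_new/I_old ≈ 11.8

Before rotation:
Unpolarized light through the first polarizer → I₁ = ½ I₀, now polarized at 6°.
I₂ = I₁ cos²(85° − 6°) = 0.5 I₀ · cos²(79°) = 0.0182 I₀.
After rotation:
Unpolarized light through the first polarizer → I₁ = ½ I₀, now polarized at 36°.
I₂ = I₁ cos²(85° − 36°) = 0.5 I₀ · cos²(49°) = 0.2152 I₀.
Ratio = 0.2152 / 0.0182 = 11.82.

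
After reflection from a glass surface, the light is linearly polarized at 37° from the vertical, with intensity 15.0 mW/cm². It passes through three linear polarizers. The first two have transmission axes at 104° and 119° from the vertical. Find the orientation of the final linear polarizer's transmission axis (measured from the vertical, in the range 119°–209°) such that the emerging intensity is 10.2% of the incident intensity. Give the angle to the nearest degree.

θ ≈ 151°

By Malus's law, I₁ = I₀ cos²(104° − 37°) = I₀ cos²(67°) = 0.1527 I₀.
I₂ = I₁ cos²(119° − 104°) = 0.1527 I₀ · cos²(15°) = 0.1424 I₀.
Need I₃/I₀ = 0.102, so cos²(θ − 119°) = 0.102 / 0.1424 = 0.7161.
θ − 119° = arccos(√0.7161) = 32.2°, giving θ ≈ 119 + 32.2 = 151.2°.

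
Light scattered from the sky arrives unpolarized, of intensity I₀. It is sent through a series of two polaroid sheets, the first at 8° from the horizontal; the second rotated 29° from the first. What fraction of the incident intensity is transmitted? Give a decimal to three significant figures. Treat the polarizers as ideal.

≈ 0.382 I₀

Unpolarized light through the first polarizer → I₁ = ½ I₀, now polarized at 8°.
I₂ = I₁ cos²(29°) = 0.5 · 0.765 I₀ = 0.3825 I₀.
Transmitted fraction = 0.3825.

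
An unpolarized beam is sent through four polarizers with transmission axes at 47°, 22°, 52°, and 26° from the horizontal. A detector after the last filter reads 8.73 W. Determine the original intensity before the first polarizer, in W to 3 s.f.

I₀ ≈ 35.1 W

Unpolarized light through the first polarizer → I₁ = ½ I₀, now polarized at 47°.
I₂ = I₁ cos²(22° − 47°) = 0.5 I₀ · cos²(25°) = 0.4107 I₀.
I₃ = I₂ cos²(52° − 22°) = 0.4107 I₀ · cos²(30°) = 0.308 I₀.
I₄ = I₃ cos²(26° − 52°) = 0.308 I₀ · cos²(26°) = 0.2488 I₀.
So 8.73 W = 0.2488 I₀, giving I₀ = 8.73/0.2488 = 35.08 W.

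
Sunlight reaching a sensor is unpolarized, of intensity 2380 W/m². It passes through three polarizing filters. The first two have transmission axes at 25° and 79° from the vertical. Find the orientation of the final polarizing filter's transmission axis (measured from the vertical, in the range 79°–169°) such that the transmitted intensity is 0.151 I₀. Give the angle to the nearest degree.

θ ≈ 100°

Unpolarized light through the first polarizer → I₁ = ½ I₀, now polarized at 25°.
I₂ = I₁ cos²(79° − 25°) = 0.5 I₀ · cos²(54°) = 0.1727 I₀.
Need I₃/I₀ = 0.151, so cos²(θ − 79°) = 0.151 / 0.1727 = 0.8741.
θ − 79° = arccos(√0.8741) = 20.8°, giving θ ≈ 79 + 20.8 = 99.8°.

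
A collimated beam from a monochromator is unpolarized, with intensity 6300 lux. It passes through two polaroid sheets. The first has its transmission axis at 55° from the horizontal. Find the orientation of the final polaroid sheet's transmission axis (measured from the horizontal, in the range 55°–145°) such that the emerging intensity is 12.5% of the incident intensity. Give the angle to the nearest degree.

Unpolarized light through the first polarizer → I₁ = ½ I₀, now polarized at 55°.
Need I₂/I₀ = 0.125, so cos²(θ − 55°) = 0.125 / 0.5 = 0.25.
θ − 55° = arccos(√0.25) = 60.0°, giving θ ≈ 55 + 60.0 = 115.0°.

θ ≈ 115°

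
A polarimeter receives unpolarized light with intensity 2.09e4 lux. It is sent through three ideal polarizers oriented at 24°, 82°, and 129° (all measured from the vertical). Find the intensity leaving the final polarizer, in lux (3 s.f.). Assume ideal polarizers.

I ≈ 1360 lux

Unpolarized light through the first polarizer → I₁ = 2.09e4 lux/2 = 1.045e+04 lux, polarized at 24°.
I₂ = I₁ · cos²(58°) = 1.045e+04 · 0.2808 = 2935 lux.
I₃ = I₂ · cos²(47°) = 2935 · 0.4651 = 1365 lux.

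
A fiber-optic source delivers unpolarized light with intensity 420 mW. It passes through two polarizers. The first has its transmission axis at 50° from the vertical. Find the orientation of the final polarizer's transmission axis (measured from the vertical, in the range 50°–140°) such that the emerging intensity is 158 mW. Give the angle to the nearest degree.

θ ≈ 80°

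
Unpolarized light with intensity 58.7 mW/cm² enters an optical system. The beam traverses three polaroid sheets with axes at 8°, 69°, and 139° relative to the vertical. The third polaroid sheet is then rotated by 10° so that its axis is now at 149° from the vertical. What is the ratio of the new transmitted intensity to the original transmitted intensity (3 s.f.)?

I_new/I_old ≈ 0.258

Before rotation:
Unpolarized light through the first polarizer → I₁ = ½ I₀, now polarized at 8°.
I₂ = I₁ cos²(69° − 8°) = 0.5 I₀ · cos²(61°) = 0.1175 I₀.
I₃ = I₂ cos²(139° − 69°) = 0.1175 I₀ · cos²(70°) = 0.01375 I₀.
After rotation:
Unpolarized light through the first polarizer → I₁ = ½ I₀, now polarized at 8°.
I₂ = I₁ cos²(69° − 8°) = 0.5 I₀ · cos²(61°) = 0.1175 I₀.
I₃ = I₂ cos²(149° − 69°) = 0.1175 I₀ · cos²(80°) = 0.003544 I₀.
Ratio = 0.003544 / 0.01375 = 0.2578.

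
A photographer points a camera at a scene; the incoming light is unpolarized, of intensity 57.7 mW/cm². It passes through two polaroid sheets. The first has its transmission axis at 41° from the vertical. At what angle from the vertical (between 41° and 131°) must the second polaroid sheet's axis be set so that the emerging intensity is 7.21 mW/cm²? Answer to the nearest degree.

θ ≈ 101°

Unpolarized light through the first polarizer → I₁ = ½ I₀, now polarized at 41°.
Target fraction: 7.21 / 57.7 mW/cm² = 0.125 of I₀.
Need I₂/I₀ = 0.125, so cos²(θ − 41°) = 0.125 / 0.5 = 0.2499.
θ − 41° = arccos(√0.2499) = 60.0°, giving θ ≈ 41 + 60.0 = 101.0°.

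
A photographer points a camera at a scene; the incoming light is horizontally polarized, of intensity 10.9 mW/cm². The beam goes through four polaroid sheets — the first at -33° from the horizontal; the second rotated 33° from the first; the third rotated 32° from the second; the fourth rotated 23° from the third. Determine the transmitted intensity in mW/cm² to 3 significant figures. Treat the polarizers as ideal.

I ≈ 3.29 mW/cm²

I₁ = 10.9 mW/cm² · cos²(33°) = 7.667 mW/cm².
I₂ = I₁ · cos²(33°) = 7.667 · 0.7034 = 5.393 mW/cm².
I₃ = I₂ · cos²(32°) = 5.393 · 0.7192 = 3.878 mW/cm².
I₄ = I₃ · cos²(23°) = 3.878 · 0.8473 = 3.286 mW/cm².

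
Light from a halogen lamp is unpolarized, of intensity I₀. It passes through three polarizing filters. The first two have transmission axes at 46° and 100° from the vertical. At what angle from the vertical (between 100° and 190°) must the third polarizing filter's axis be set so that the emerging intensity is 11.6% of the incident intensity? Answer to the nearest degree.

Unpolarized light through the first polarizer → I₁ = ½ I₀, now polarized at 46°.
I₂ = I₁ cos²(100° − 46°) = 0.5 I₀ · cos²(54°) = 0.1727 I₀.
Need I₃/I₀ = 0.116, so cos²(θ − 100°) = 0.116 / 0.1727 = 0.6715.
θ − 100° = arccos(√0.6715) = 35.0°, giving θ ≈ 100 + 35.0 = 135.0°.

θ ≈ 135°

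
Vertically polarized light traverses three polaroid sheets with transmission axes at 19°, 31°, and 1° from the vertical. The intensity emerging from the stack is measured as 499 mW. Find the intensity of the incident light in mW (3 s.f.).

I₀ ≈ 778 mW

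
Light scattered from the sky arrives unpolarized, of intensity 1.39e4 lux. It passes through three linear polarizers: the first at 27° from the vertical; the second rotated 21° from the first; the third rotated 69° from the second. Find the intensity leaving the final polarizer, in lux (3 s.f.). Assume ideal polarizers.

Unpolarized light through the first polarizer → I₁ = 1.39e4 lux/2 = 6950 lux, polarized at 27°.
I₂ = I₁ · cos²(21°) = 6950 · 0.8716 = 6057 lux.
I₃ = I₂ · cos²(69°) = 6057 · 0.1284 = 777.9 lux.

I ≈ 778 lux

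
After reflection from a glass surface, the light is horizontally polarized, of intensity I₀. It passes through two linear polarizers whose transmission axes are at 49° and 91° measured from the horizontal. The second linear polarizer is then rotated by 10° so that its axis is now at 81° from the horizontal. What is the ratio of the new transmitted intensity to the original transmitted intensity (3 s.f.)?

I_new/I_old ≈ 1.30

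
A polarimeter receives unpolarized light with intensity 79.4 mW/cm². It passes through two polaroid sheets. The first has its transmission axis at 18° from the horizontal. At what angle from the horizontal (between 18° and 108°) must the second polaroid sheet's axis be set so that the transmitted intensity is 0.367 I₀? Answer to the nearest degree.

Unpolarized light through the first polarizer → I₁ = ½ I₀, now polarized at 18°.
Need I₂/I₀ = 0.367, so cos²(θ − 18°) = 0.367 / 0.5 = 0.734.
θ − 18° = arccos(√0.734) = 31.0°, giving θ ≈ 18 + 31.0 = 49.0°.

θ ≈ 49°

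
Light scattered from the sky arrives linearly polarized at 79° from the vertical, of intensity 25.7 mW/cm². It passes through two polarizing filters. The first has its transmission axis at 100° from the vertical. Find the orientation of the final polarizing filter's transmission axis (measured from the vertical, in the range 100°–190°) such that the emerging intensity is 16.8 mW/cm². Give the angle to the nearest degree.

By Malus's law, I₁ = I₀ cos²(100° − 79°) = I₀ cos²(21°) = 0.8716 I₀.
Target fraction: 16.8 / 25.7 mW/cm² = 0.6537 of I₀.
Need I₂/I₀ = 0.6537, so cos²(θ − 100°) = 0.6537 / 0.8716 = 0.75.
θ − 100° = arccos(√0.75) = 30.0°, giving θ ≈ 100 + 30.0 = 130.0°.

θ ≈ 130°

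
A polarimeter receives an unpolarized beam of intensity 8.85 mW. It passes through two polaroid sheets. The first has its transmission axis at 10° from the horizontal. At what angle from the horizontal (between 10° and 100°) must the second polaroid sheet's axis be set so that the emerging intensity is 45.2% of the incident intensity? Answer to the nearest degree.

Unpolarized light through the first polarizer → I₁ = ½ I₀, now polarized at 10°.
Need I₂/I₀ = 0.452, so cos²(θ − 10°) = 0.452 / 0.5 = 0.904.
θ − 10° = arccos(√0.904) = 18.0°, giving θ ≈ 10 + 18.0 = 28.0°.

θ ≈ 28°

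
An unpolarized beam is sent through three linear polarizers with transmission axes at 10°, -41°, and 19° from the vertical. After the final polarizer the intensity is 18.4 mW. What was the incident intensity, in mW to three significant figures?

I₀ ≈ 372 mW

Unpolarized light through the first polarizer → I₁ = ½ I₀, now polarized at 10°.
I₂ = I₁ cos²(-41° − 10°) = 0.5 I₀ · cos²(51°) = 0.198 I₀.
I₃ = I₂ cos²(19° + 41°) = 0.198 I₀ · cos²(60°) = 0.04951 I₀.
So 18.4 mW = 0.04951 I₀, giving I₀ = 18.4/0.04951 = 371.7 mW.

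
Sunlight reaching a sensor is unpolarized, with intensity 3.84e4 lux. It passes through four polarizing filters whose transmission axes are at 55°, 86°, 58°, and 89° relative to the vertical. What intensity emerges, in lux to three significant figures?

I ≈ 8080 lux

Unpolarized light through the first polarizer → I₁ = 3.84e4 lux/2 = 1.92e+04 lux, polarized at 55°.
I₂ = I₁ · cos²(31°) = 1.92e+04 · 0.7347 = 1.411e+04 lux.
I₃ = I₂ · cos²(28°) = 1.411e+04 · 0.7796 = 1.1e+04 lux.
I₄ = I₃ · cos²(31°) = 1.1e+04 · 0.7347 = 8080 lux.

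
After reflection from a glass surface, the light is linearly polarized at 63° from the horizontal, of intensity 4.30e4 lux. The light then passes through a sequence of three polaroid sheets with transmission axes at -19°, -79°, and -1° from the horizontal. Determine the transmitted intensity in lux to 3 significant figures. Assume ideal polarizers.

I₁ = 4.30e4 lux · cos²(82°) = 832.9 lux.
I₂ = I₁ · cos²(60°) = 832.9 · 0.25 = 208.2 lux.
I₃ = I₂ · cos²(78°) = 208.2 · 0.04323 = 9.001 lux.

I ≈ 9.00 lux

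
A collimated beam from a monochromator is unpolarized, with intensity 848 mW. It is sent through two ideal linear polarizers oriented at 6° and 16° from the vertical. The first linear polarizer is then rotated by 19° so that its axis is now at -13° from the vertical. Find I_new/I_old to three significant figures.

I_new/I_old ≈ 0.789

Before rotation:
Unpolarized light through the first polarizer → I₁ = ½ I₀, now polarized at 6°.
I₂ = I₁ cos²(16° − 6°) = 0.5 I₀ · cos²(10°) = 0.4849 I₀.
After rotation:
Unpolarized light through the first polarizer → I₁ = ½ I₀, now polarized at -13°.
I₂ = I₁ cos²(16° + 13°) = 0.5 I₀ · cos²(29°) = 0.3825 I₀.
Ratio = 0.3825 / 0.4849 = 0.7887.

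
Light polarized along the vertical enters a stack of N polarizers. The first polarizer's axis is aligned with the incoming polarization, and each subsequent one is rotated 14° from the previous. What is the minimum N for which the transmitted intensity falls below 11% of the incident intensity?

First polarizer is aligned with the polarization: full transmission.
Each further stage multiplies by cos²(14°) = 0.9415.
After N polarizers: T = 0.9415^(N−1). Require T < 0.11 ⇒ N−1 > ln(0.11)/ln(0.9415) = 36.60, so N−1 ≥ 37 and N = 38.
Check: N=38 gives T = 0.1074 < 0.11; N=37 gives T = 0.1141.

N = 38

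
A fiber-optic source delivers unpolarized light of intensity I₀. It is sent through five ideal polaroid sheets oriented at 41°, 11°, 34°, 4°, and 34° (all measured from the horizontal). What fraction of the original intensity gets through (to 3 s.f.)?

≈ 0.179 I₀

Unpolarized light through the first polarizer → I₁ = ½ I₀, now polarized at 41°.
I₂ = I₁ cos²(11° − 41°) = 0.5 I₀ · cos²(30°) = 0.375 I₀.
I₃ = I₂ cos²(34° − 11°) = 0.375 I₀ · cos²(23°) = 0.3177 I₀.
I₄ = I₃ cos²(4° − 34°) = 0.3177 I₀ · cos²(30°) = 0.2383 I₀.
I₅ = I₄ cos²(34° − 4°) = 0.2383 I₀ · cos²(30°) = 0.1787 I₀.
Transmitted fraction = 0.1787.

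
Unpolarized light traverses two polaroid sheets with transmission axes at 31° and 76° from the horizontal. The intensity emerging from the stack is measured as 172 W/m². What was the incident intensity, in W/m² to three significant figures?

Unpolarized light through the first polarizer → I₁ = ½ I₀, now polarized at 31°.
I₂ = I₁ cos²(76° − 31°) = 0.5 I₀ · cos²(45°) = 0.25 I₀.
So 172 W/m² = 0.25 I₀, giving I₀ = 172/0.25 = 688 W/m².

I₀ ≈ 688 W/m²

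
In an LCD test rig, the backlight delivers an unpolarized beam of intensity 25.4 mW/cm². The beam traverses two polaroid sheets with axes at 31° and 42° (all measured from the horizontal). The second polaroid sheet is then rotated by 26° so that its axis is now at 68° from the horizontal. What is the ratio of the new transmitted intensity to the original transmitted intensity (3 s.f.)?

I_new/I_old ≈ 0.662

Before rotation:
Unpolarized light through the first polarizer → I₁ = ½ I₀, now polarized at 31°.
I₂ = I₁ cos²(42° − 31°) = 0.5 I₀ · cos²(11°) = 0.4818 I₀.
After rotation:
Unpolarized light through the first polarizer → I₁ = ½ I₀, now polarized at 31°.
I₂ = I₁ cos²(68° − 31°) = 0.5 I₀ · cos²(37°) = 0.3189 I₀.
Ratio = 0.3189 / 0.4818 = 0.6619.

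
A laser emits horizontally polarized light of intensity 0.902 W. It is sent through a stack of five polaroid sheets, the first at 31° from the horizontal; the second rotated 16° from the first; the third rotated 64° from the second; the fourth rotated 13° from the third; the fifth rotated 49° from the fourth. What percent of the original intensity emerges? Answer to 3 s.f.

≈ 5.33%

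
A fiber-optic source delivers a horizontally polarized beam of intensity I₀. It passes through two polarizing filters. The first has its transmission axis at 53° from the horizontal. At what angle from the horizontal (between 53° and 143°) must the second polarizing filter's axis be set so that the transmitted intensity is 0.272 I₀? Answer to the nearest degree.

I₁ = I₀ cos²(53° − 0°) = I₀ cos²(53°) = 0.3622 I₀.
Need I₂/I₀ = 0.272, so cos²(θ − 53°) = 0.272 / 0.3622 = 0.751.
θ − 53° = arccos(√0.751) = 29.9°, giving θ ≈ 53 + 29.9 = 82.9°.

θ ≈ 83°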